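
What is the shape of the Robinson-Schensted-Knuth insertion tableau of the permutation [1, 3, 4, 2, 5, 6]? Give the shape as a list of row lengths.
Row-insert each entry into an empty tableau.

After inserting 1: P = [[1]].
After inserting 3: P = [[1, 3]].
After inserting 4: P = [[1, 3, 4]].
After inserting 2: P = [[1, 2, 4], [3]].
After inserting 5: P = [[1, 2, 4, 5], [3]].
After inserting 6: P = [[1, 2, 4, 5, 6], [3]].

The final insertion tableau P = [[1, 2, 4, 5, 6], [3]] has shape [5, 1].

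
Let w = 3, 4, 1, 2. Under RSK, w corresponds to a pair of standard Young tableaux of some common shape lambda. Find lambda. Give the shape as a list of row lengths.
Row-insert each entry into an empty tableau.

After inserting 3: P = [[3]].
After inserting 4: P = [[3, 4]].
After inserting 1: P = [[1, 4], [3]].
After inserting 2: P = [[1, 2], [3, 4]].

The final insertion tableau P = [[1, 2], [3, 4]] has shape [2, 2].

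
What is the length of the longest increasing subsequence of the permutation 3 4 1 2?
2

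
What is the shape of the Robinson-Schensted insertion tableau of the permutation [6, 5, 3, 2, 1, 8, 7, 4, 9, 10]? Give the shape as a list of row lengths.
[4, 2, 2, 1, 1]

Row-insert each entry into an empty tableau.

After inserting 6: P = [[6]].
After inserting 5: P = [[5], [6]].
After inserting 3: P = [[3], [5], [6]].
After inserting 2: P = [[2], [3], [5], [6]].
After inserting 1: P = [[1], [2], [3], [5], [6]].
After inserting 8: P = [[1, 8], [2], [3], [5], [6]].
After inserting 7: P = [[1, 7], [2, 8], [3], [5], [6]].
After inserting 4: P = [[1, 4], [2, 7], [3, 8], [5], [6]].
After inserting 9: P = [[1, 4, 9], [2, 7], [3, 8], [5], [6]].
After inserting 10: P = [[1, 4, 9, 10], [2, 7], [3, 8], [5], [6]].

The final insertion tableau P = [[1, 4, 9, 10], [2, 7], [3, 8], [5], [6]] has shape [4, 2, 2, 1, 1].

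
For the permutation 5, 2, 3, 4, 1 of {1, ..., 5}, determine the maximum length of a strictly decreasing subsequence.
3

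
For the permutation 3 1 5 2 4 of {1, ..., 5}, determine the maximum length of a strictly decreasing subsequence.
2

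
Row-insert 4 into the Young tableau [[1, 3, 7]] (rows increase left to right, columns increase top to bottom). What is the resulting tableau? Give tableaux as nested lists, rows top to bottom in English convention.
In row 1, 4 replaces 7 (the leftmost entry greater than 4); 7 is bumped to row 2. 7 starts a new row 2. The new tableau is [[1, 3, 4], [7]].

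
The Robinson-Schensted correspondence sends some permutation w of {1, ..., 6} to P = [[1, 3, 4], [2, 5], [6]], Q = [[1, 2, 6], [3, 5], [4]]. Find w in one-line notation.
2 6 5 1 3 4

Reverse the RSK construction: for i from n down to 1, find the cell of Q containing i, remove the entry at that cell from P, and reverse-bump it up through P; the value ejected from row 1 is w(i).

Step i=6: Q has 6 at row 1, column 3; remove that cell from P, ejecting 4. So w(6) = 4. P is now [[1, 3], [2, 5], [6]].
Step i=5: Q has 5 at row 2, column 2; remove 5 from row 2 of P and reverse-bump: 5 enters row 1 and ejects 3. So w(5) = 3. P is now [[1, 5], [2], [6]].
Step i=4: Q has 4 at row 3, column 1; remove 6 from row 3 of P and reverse-bump: 6 enters row 2 and ejects 2; 2 enters row 1 and ejects 1. So w(4) = 1. P is now [[2, 5], [6]].
Step i=3: Q has 3 at row 2, column 1; remove 6 from row 2 of P and reverse-bump: 6 enters row 1 and ejects 5. So w(3) = 5. P is now [[2, 6]].
Step i=2: Q has 2 at row 1, column 2; remove that cell from P, ejecting 6. So w(2) = 6. P is now [[2]].
Step i=1: Q has 1 at row 1, column 1; remove that cell from P, ejecting 2. So w(1) = 2. P is now [].

So w = 2 6 5 1 3 4.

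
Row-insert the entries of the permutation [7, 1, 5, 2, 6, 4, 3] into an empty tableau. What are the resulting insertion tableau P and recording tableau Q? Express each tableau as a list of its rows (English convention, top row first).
P = [[1, 2, 3], [4, 6], [5], [7]], Q = [[1, 3, 5], [2, 6], [4], [7]]

Insert each entry of the permutation into P by Schensted row insertion, recording in Q the position of each new cell.

Insert 7: appended to row 1. P = [[7]].
Insert 1: 1 bumps 7 from row 1; 7 starts row 2. P = [[1], [7]].
Insert 5: appended to row 1. P = [[1, 5], [7]].
Insert 2: 2 bumps 5 from row 1; 5 bumps 7 from row 2; 7 starts row 3. P = [[1, 2], [5], [7]].
Insert 6: appended to row 1. P = [[1, 2, 6], [5], [7]].
Insert 4: 4 bumps 6 from row 1; 6 appends to row 2. P = [[1, 2, 4], [5, 6], [7]].
Insert 3: 3 bumps 4 from row 1; 4 bumps 5 from row 2; 5 bumps 7 from row 3; 7 starts row 4. P = [[1, 2, 3], [4, 6], [5], [7]].

So P = [[1, 2, 3], [4, 6], [5], [7]], Q = [[1, 3, 5], [2, 6], [4], [7]].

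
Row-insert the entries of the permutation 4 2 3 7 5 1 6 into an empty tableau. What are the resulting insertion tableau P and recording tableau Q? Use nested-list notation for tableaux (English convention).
P = [[1, 3, 5, 6], [2, 7], [4]], Q = [[1, 3, 4, 7], [2, 5], [6]]

Insert each entry of the permutation into P by Schensted row insertion, recording in Q the position of each new cell.

Insert 4: appended to row 1. P = [[4]].
Insert 2: 2 bumps 4 from row 1; 4 starts row 2. P = [[2], [4]].
Insert 3: appended to row 1. P = [[2, 3], [4]].
Insert 7: appended to row 1. P = [[2, 3, 7], [4]].
Insert 5: 5 bumps 7 from row 1; 7 appends to row 2. P = [[2, 3, 5], [4, 7]].
Insert 1: 1 bumps 2 from row 1; 2 bumps 4 from row 2; 4 starts row 3. P = [[1, 3, 5], [2, 7], [4]].
Insert 6: appended to row 1. P = [[1, 3, 5, 6], [2, 7], [4]].

So P = [[1, 3, 5, 6], [2, 7], [4]], Q = [[1, 3, 4, 7], [2, 5], [6]].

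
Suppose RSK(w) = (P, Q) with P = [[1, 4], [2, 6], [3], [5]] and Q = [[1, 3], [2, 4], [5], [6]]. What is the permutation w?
5 3 6 4 2 1

Reverse the RSK construction: for i from n down to 1, find the cell of Q containing i, remove the entry at that cell from P, and reverse-bump it up through P; the value ejected from row 1 is w(i).

Step i=6: Q has 6 at row 4, column 1; remove 5 from row 4 of P and reverse-bump: 5 enters row 3 and ejects 3; 3 enters row 2 and ejects 2; 2 enters row 1 and ejects 1. So w(6) = 1. P is now [[2, 4], [3, 6], [5]].
Step i=5: Q has 5 at row 3, column 1; remove 5 from row 3 of P and reverse-bump: 5 enters row 2 and ejects 3; 3 enters row 1 and ejects 2. So w(5) = 2. P is now [[3, 4], [5, 6]].
Step i=4: Q has 4 at row 2, column 2; remove 6 from row 2 of P and reverse-bump: 6 enters row 1 and ejects 4. So w(4) = 4. P is now [[3, 6], [5]].
Step i=3: Q has 3 at row 1, column 2; remove that cell from P, ejecting 6. So w(3) = 6. P is now [[3], [5]].
Step i=2: Q has 2 at row 2, column 1; remove 5 from row 2 of P and reverse-bump: 5 enters row 1 and ejects 3. So w(2) = 3. P is now [[5]].
Step i=1: Q has 1 at row 1, column 1; remove that cell from P, ejecting 5. So w(1) = 5. P is now [].

So w = 5 3 6 4 2 1.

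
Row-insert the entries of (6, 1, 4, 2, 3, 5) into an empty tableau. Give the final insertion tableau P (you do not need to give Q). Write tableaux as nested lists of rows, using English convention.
P = [[1, 2, 3, 5], [4], [6]]

After inserting 6: P = [[6]].
After inserting 1: P = [[1], [6]].
After inserting 4: P = [[1, 4], [6]].
After inserting 2: P = [[1, 2], [4], [6]].
After inserting 3: P = [[1, 2, 3], [4], [6]].
After inserting 5: P = [[1, 2, 3, 5], [4], [6]].

So P = [[1, 2, 3, 5], [4], [6]].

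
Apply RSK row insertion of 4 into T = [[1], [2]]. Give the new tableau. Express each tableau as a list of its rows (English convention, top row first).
[[1, 4], [2]]

4 is larger than every entry of row 1, so it is appended to row 1. The new tableau is [[1, 4], [2]].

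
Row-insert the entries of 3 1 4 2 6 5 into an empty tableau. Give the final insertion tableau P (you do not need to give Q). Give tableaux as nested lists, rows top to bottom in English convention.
P = [[1, 2, 5], [3, 4, 6]]

Insert 3: appended to row 1. P = [[3]].
Insert 1: 1 bumps 3 from row 1; 3 starts row 2. P = [[1], [3]].
Insert 4: appended to row 1. P = [[1, 4], [3]].
Insert 2: 2 bumps 4 from row 1; 4 appends to row 2. P = [[1, 2], [3, 4]].
Insert 6: appended to row 1. P = [[1, 2, 6], [3, 4]].
Insert 5: 5 bumps 6 from row 1; 6 appends to row 2. P = [[1, 2, 5], [3, 4, 6]].

So P = [[1, 2, 5], [3, 4, 6]].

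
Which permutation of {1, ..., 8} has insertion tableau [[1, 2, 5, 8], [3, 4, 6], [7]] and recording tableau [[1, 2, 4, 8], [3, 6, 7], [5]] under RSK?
Reverse the RSK construction: for i from n down to 1, find the cell of Q containing i, remove the entry at that cell from P, and reverse-bump it up through P; the value ejected from row 1 is w(i).

Step i=8: Q has 8 at row 1, column 4; remove that cell from P, ejecting 8. So w(8) = 8. P is now [[1, 2, 5], [3, 4, 6], [7]].
Step i=7: Q has 7 at row 2, column 3; remove 6 from row 2 of P and reverse-bump: 6 enters row 1 and ejects 5. So w(7) = 5. P is now [[1, 2, 6], [3, 4], [7]].
Step i=6: Q has 6 at row 2, column 2; remove 4 from row 2 of P and reverse-bump: 4 enters row 1 and ejects 2. So w(6) = 2. P is now [[1, 4, 6], [3], [7]].
Step i=5: Q has 5 at row 3, column 1; remove 7 from row 3 of P and reverse-bump: 7 enters row 2 and ejects 3; 3 enters row 1 and ejects 1. So w(5) = 1. P is now [[3, 4, 6], [7]].
Step i=4: Q has 4 at row 1, column 3; remove that cell from P, ejecting 6. So w(4) = 6. P is now [[3, 4], [7]].
Step i=3: Q has 3 at row 2, column 1; remove 7 from row 2 of P and reverse-bump: 7 enters row 1 and ejects 4. So w(3) = 4. P is now [[3, 7]].
Step i=2: Q has 2 at row 1, column 2; remove that cell from P, ejecting 7. So w(2) = 7. P is now [[3]].
Step i=1: Q has 1 at row 1, column 1; remove that cell from P, ejecting 3. So w(1) = 3. P is now [].

So w = 3 7 4 6 1 2 5 8.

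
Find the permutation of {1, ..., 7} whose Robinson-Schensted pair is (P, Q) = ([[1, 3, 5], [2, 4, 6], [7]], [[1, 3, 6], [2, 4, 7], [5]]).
2 1 7 4 3 6 5

Reverse RSK: for i = n, n-1, ..., 1, locate i in Q, remove the corresponding corner cell from P, and reverse-bump its entry up through P; the value ejected from row 1 is w(i).

So w = 2 1 7 4 3 6 5.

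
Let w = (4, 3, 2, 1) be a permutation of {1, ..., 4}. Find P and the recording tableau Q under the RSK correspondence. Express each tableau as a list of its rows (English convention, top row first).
P = [[1], [2], [3], [4]], Q = [[1], [2], [3], [4]]

Insert each entry of the permutation into P by Schensted row insertion, recording in Q the position of each new cell.

Insert 4: appended to row 1. P = [[4]].
Insert 3: 3 bumps 4 from row 1; 4 starts row 2. P = [[3], [4]].
Insert 2: 2 bumps 3 from row 1; 3 bumps 4 from row 2; 4 starts row 3. P = [[2], [3], [4]].
Insert 1: 1 bumps 2 from row 1; 2 bumps 3 from row 2; 3 bumps 4 from row 3; 4 starts row 4. P = [[1], [2], [3], [4]].

So P = [[1], [2], [3], [4]], Q = [[1], [2], [3], [4]].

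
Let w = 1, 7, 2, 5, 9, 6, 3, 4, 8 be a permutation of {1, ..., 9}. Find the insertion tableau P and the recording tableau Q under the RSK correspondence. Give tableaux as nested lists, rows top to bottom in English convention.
Insert each entry of the permutation into P by Schensted row insertion, recording in Q the position of each new cell.

Insert 1: appended to row 1. P = [[1]].
Insert 7: appended to row 1. P = [[1, 7]].
Insert 2: 2 bumps 7 from row 1; 7 starts row 2. P = [[1, 2], [7]].
Insert 5: appended to row 1. P = [[1, 2, 5], [7]].
Insert 9: appended to row 1. P = [[1, 2, 5, 9], [7]].
Insert 6: 6 bumps 9 from row 1; 9 appends to row 2. P = [[1, 2, 5, 6], [7, 9]].
Insert 3: 3 bumps 5 from row 1; 5 bumps 7 from row 2; 7 starts row 3. P = [[1, 2, 3, 6], [5, 9], [7]].
Insert 4: 4 bumps 6 from row 1; 6 bumps 9 from row 2; 9 appends to row 3. P = [[1, 2, 3, 4], [5, 6], [7, 9]].
Insert 8: appended to row 1. P = [[1, 2, 3, 4, 8], [5, 6], [7, 9]].

So P = [[1, 2, 3, 4, 8], [5, 6], [7, 9]], Q = [[1, 2, 4, 5, 9], [3, 6], [7, 8]].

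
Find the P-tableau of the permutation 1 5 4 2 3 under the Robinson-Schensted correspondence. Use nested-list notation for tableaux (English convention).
Insert 1: appended to row 1. P = [[1]].
Insert 5: appended to row 1. P = [[1, 5]].
Insert 4: 4 bumps 5 from row 1; 5 starts row 2. P = [[1, 4], [5]].
Insert 2: 2 bumps 4 from row 1; 4 bumps 5 from row 2; 5 starts row 3. P = [[1, 2], [4], [5]].
Insert 3: appended to row 1. P = [[1, 2, 3], [4], [5]].

So P = [[1, 2, 3], [4], [5]].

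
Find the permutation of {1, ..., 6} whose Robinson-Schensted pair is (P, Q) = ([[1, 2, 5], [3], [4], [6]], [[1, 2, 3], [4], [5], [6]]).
1 4 6 5 3 2

Reverse RSK: for i = n, n-1, ..., 1, locate i in Q, remove the corresponding corner cell from P, and reverse-bump its entry up through P; the value ejected from row 1 is w(i).

So w = 1 4 6 5 3 2.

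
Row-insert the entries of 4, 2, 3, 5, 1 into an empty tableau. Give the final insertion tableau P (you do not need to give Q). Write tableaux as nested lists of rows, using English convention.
Insert 4: appended to row 1. P = [[4]].
Insert 2: 2 bumps 4 from row 1; 4 starts row 2. P = [[2], [4]].
Insert 3: appended to row 1. P = [[2, 3], [4]].
Insert 5: appended to row 1. P = [[2, 3, 5], [4]].
Insert 1: 1 bumps 2 from row 1; 2 bumps 4 from row 2; 4 starts row 3. P = [[1, 3, 5], [2], [4]].

So P = [[1, 3, 5], [2], [4]].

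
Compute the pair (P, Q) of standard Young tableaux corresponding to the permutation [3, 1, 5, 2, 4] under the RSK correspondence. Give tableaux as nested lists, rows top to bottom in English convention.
P = [[1, 2, 4], [3, 5]], Q = [[1, 3, 5], [2, 4]]

Insert each entry of the permutation into P by Schensted row insertion, recording in Q the position of each new cell.

After inserting 3: P = [[3]].
After inserting 1: P = [[1], [3]].
After inserting 5: P = [[1, 5], [3]].
After inserting 2: P = [[1, 2], [3, 5]].
After inserting 4: P = [[1, 2, 4], [3, 5]].

So P = [[1, 2, 4], [3, 5]], Q = [[1, 3, 5], [2, 4]].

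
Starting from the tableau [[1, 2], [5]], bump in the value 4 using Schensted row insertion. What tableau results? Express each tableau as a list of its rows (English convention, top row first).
4 is larger than every entry of row 1, so it is appended to row 1. The new tableau is [[1, 2, 4], [5]].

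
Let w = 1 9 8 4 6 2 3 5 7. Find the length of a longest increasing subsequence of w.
5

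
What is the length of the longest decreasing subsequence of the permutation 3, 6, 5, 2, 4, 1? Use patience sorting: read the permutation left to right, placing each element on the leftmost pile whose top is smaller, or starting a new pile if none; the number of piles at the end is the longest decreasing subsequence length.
4

3: new pile. tops = [3]
6: onto pile 1 (replacing 3). tops = [6]
5: new pile. tops = [6, 5]
2: new pile. tops = [6, 5, 2]
4: onto pile 3 (replacing 2). tops = [6, 5, 4]
1: new pile. tops = [6, 5, 4, 1]

4 piles, so the longest decreasing subsequence has length 4.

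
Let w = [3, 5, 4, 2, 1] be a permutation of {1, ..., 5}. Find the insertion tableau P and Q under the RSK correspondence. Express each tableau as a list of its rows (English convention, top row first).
P = [[1, 4], [2], [3], [5]], Q = [[1, 2], [3], [4], [5]]

Insert each entry of the permutation into P by Schensted row insertion, recording in Q the position of each new cell.

Insert 3: appended to row 1. P = [[3]].
Insert 5: appended to row 1. P = [[3, 5]].
Insert 4: 4 bumps 5 from row 1; 5 starts row 2. P = [[3, 4], [5]].
Insert 2: 2 bumps 3 from row 1; 3 bumps 5 from row 2; 5 starts row 3. P = [[2, 4], [3], [5]].
Insert 1: 1 bumps 2 from row 1; 2 bumps 3 from row 2; 3 bumps 5 from row 3; 5 starts row 4. P = [[1, 4], [2], [3], [5]].

So P = [[1, 4], [2], [3], [5]], Q = [[1, 2], [3], [4], [5]].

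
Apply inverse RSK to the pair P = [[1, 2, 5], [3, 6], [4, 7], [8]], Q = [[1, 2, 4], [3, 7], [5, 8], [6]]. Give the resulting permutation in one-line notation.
1 8 4 7 3 2 6 5

Reverse the RSK construction: for i from n down to 1, find the cell of Q containing i, remove the entry at that cell from P, and reverse-bump it up through P; the value ejected from row 1 is w(i).

Step i=8: Q has 8 at row 3, column 2; remove 7 from row 3 of P and reverse-bump: 7 enters row 2 and ejects 6; 6 enters row 1 and ejects 5. So w(8) = 5. P is now [[1, 2, 6], [3, 7], [4], [8]].
Step i=7: Q has 7 at row 2, column 2; remove 7 from row 2 of P and reverse-bump: 7 enters row 1 and ejects 6. So w(7) = 6. P is now [[1, 2, 7], [3], [4], [8]].
Step i=6: Q has 6 at row 4, column 1; remove 8 from row 4 of P and reverse-bump: 8 enters row 3 and ejects 4; 4 enters row 2 and ejects 3; 3 enters row 1 and ejects 2. So w(6) = 2. P is now [[1, 3, 7], [4], [8]].
Step i=5: Q has 5 at row 3, column 1; remove 8 from row 3 of P and reverse-bump: 8 enters row 2 and ejects 4; 4 enters row 1 and ejects 3. So w(5) = 3. P is now [[1, 4, 7], [8]].
Step i=4: Q has 4 at row 1, column 3; remove that cell from P, ejecting 7. So w(4) = 7. P is now [[1, 4], [8]].
Step i=3: Q has 3 at row 2, column 1; remove 8 from row 2 of P and reverse-bump: 8 enters row 1 and ejects 4. So w(3) = 4. P is now [[1, 8]].
Step i=2: Q has 2 at row 1, column 2; remove that cell from P, ejecting 8. So w(2) = 8. P is now [[1]].
Step i=1: Q has 1 at row 1, column 1; remove that cell from P, ejecting 1. So w(1) = 1. P is now [].

So w = 1 8 4 7 3 2 6 5.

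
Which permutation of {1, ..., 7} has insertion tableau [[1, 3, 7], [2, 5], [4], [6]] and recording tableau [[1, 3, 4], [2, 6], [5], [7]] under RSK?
6 4 5 7 2 3 1

Reverse the RSK construction: for i from n down to 1, find the cell of Q containing i, remove the entry at that cell from P, and reverse-bump it up through P; the value ejected from row 1 is w(i).

Step i=7: Q has 7 at row 4, column 1; remove 6 from row 4 of P and reverse-bump: 6 enters row 3 and ejects 4; 4 enters row 2 and ejects 2; 2 enters row 1 and ejects 1. So w(7) = 1. P is now [[2, 3, 7], [4, 5], [6]].
Step i=6: Q has 6 at row 2, column 2; remove 5 from row 2 of P and reverse-bump: 5 enters row 1 and ejects 3. So w(6) = 3. P is now [[2, 5, 7], [4], [6]].
Step i=5: Q has 5 at row 3, column 1; remove 6 from row 3 of P and reverse-bump: 6 enters row 2 and ejects 4; 4 enters row 1 and ejects 2. So w(5) = 2. P is now [[4, 5, 7], [6]].
Step i=4: Q has 4 at row 1, column 3; remove that cell from P, ejecting 7. So w(4) = 7. P is now [[4, 5], [6]].
Step i=3: Q has 3 at row 1, column 2; remove that cell from P, ejecting 5. So w(3) = 5. P is now [[4], [6]].
Step i=2: Q has 2 at row 2, column 1; remove 6 from row 2 of P and reverse-bump: 6 enters row 1 and ejects 4. So w(2) = 4. P is now [[6]].
Step i=1: Q has 1 at row 1, column 1; remove that cell from P, ejecting 6. So w(1) = 6. P is now [].

So w = 6 4 5 7 2 3 1.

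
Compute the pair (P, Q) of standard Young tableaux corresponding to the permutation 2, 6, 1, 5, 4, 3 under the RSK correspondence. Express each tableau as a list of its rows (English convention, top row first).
P = [[1, 3], [2, 4], [5], [6]], Q = [[1, 2], [3, 4], [5], [6]]

Insert each entry of the permutation into P by Schensted row insertion, recording in Q the position of each new cell.

After inserting 2: P = [[2]].
After inserting 6: P = [[2, 6]].
After inserting 1: P = [[1, 6], [2]].
After inserting 5: P = [[1, 5], [2, 6]].
After inserting 4: P = [[1, 4], [2, 5], [6]].
After inserting 3: P = [[1, 3], [2, 4], [5], [6]].

So P = [[1, 3], [2, 4], [5], [6]], Q = [[1, 2], [3, 4], [5], [6]].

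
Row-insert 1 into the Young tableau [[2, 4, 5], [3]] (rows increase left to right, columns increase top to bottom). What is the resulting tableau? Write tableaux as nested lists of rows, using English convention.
In row 1, 1 replaces 2 (the leftmost entry greater than 1); 2 is bumped to row 2. In row 2, 2 replaces 3 (the leftmost entry greater than 2); 3 is bumped to row 3. 3 starts a new row 3. The new tableau is [[1, 4, 5], [2], [3]].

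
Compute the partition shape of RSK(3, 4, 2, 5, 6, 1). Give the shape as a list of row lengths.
[4, 1, 1]

Row-insert each entry into an empty tableau.

After inserting 3: P = [[3]].
After inserting 4: P = [[3, 4]].
After inserting 2: P = [[2, 4], [3]].
After inserting 5: P = [[2, 4, 5], [3]].
After inserting 6: P = [[2, 4, 5, 6], [3]].
After inserting 1: P = [[1, 4, 5, 6], [2], [3]].

The final insertion tableau P = [[1, 4, 5, 6], [2], [3]] has shape [4, 1, 1].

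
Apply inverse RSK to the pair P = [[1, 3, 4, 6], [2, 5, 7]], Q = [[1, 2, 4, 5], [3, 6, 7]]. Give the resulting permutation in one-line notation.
Reverse the RSK construction: for i from n down to 1, find the cell of Q containing i, remove the entry at that cell from P, and reverse-bump it up through P; the value ejected from row 1 is w(i).

Step i=7: Q has 7 at row 2, column 3; remove 7 from row 2 of P and reverse-bump: 7 enters row 1 and ejects 6. So w(7) = 6. P is now [[1, 3, 4, 7], [2, 5]].
Step i=6: Q has 6 at row 2, column 2; remove 5 from row 2 of P and reverse-bump: 5 enters row 1 and ejects 4. So w(6) = 4. P is now [[1, 3, 5, 7], [2]].
Step i=5: Q has 5 at row 1, column 4; remove that cell from P, ejecting 7. So w(5) = 7. P is now [[1, 3, 5], [2]].
Step i=4: Q has 4 at row 1, column 3; remove that cell from P, ejecting 5. So w(4) = 5. P is now [[1, 3], [2]].
Step i=3: Q has 3 at row 2, column 1; remove 2 from row 2 of P and reverse-bump: 2 enters row 1 and ejects 1. So w(3) = 1. P is now [[2, 3]].
Step i=2: Q has 2 at row 1, column 2; remove that cell from P, ejecting 3. So w(2) = 3. P is now [[2]].
Step i=1: Q has 1 at row 1, column 1; remove that cell from P, ejecting 2. So w(1) = 2. P is now [].

So w = 2 3 1 5 7 4 6.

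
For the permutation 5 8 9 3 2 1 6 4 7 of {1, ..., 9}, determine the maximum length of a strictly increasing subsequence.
3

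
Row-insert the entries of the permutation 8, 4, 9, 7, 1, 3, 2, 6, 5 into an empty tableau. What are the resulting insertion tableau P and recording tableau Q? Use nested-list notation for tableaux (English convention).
P = [[1, 2, 5], [3, 6], [4, 7], [8, 9]], Q = [[1, 3, 8], [2, 4], [5, 6], [7, 9]]

Insert each entry of the permutation into P by Schensted row insertion, recording in Q the position of each new cell.

Insert 8: appended to row 1. P = [[8]].
Insert 4: 4 bumps 8 from row 1; 8 starts row 2. P = [[4], [8]].
Insert 9: appended to row 1. P = [[4, 9], [8]].
Insert 7: 7 bumps 9 from row 1; 9 appends to row 2. P = [[4, 7], [8, 9]].
Insert 1: 1 bumps 4 from row 1; 4 bumps 8 from row 2; 8 starts row 3. P = [[1, 7], [4, 9], [8]].
Insert 3: 3 bumps 7 from row 1; 7 bumps 9 from row 2; 9 appends to row 3. P = [[1, 3], [4, 7], [8, 9]].
Insert 2: 2 bumps 3 from row 1; 3 bumps 4 from row 2; 4 bumps 8 from row 3; 8 starts row 4. P = [[1, 2], [3, 7], [4, 9], [8]].
Insert 6: appended to row 1. P = [[1, 2, 6], [3, 7], [4, 9], [8]].
Insert 5: 5 bumps 6 from row 1; 6 bumps 7 from row 2; 7 bumps 9 from row 3; 9 appends to row 4. P = [[1, 2, 5], [3, 6], [4, 7], [8, 9]].

So P = [[1, 2, 5], [3, 6], [4, 7], [8, 9]], Q = [[1, 3, 8], [2, 4], [5, 6], [7, 9]].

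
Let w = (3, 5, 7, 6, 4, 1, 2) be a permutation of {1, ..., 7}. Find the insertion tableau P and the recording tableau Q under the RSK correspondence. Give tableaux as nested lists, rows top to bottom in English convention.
Insert each entry of the permutation into P by Schensted row insertion, recording in Q the position of each new cell.

Insert 3: appended to row 1. P = [[3]].
Insert 5: appended to row 1. P = [[3, 5]].
Insert 7: appended to row 1. P = [[3, 5, 7]].
Insert 6: 6 bumps 7 from row 1; 7 starts row 2. P = [[3, 5, 6], [7]].
Insert 4: 4 bumps 5 from row 1; 5 bumps 7 from row 2; 7 starts row 3. P = [[3, 4, 6], [5], [7]].
Insert 1: 1 bumps 3 from row 1; 3 bumps 5 from row 2; 5 bumps 7 from row 3; 7 starts row 4. P = [[1, 4, 6], [3], [5], [7]].
Insert 2: 2 bumps 4 from row 1; 4 appends to row 2. P = [[1, 2, 6], [3, 4], [5], [7]].

So P = [[1, 2, 6], [3, 4], [5], [7]], Q = [[1, 2, 3], [4, 7], [5], [6]].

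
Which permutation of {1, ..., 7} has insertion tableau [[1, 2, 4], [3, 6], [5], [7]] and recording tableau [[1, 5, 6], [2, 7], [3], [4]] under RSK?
7 5 3 1 2 6 4

Reverse the RSK construction: for i from n down to 1, find the cell of Q containing i, remove the entry at that cell from P, and reverse-bump it up through P; the value ejected from row 1 is w(i).

Step i=7: Q has 7 at row 2, column 2; remove 6 from row 2 of P and reverse-bump: 6 enters row 1 and ejects 4. So w(7) = 4. P is now [[1, 2, 6], [3], [5], [7]].
Step i=6: Q has 6 at row 1, column 3; remove that cell from P, ejecting 6. So w(6) = 6. P is now [[1, 2], [3], [5], [7]].
Step i=5: Q has 5 at row 1, column 2; remove that cell from P, ejecting 2. So w(5) = 2. P is now [[1], [3], [5], [7]].
Step i=4: Q has 4 at row 4, column 1; remove 7 from row 4 of P and reverse-bump: 7 enters row 3 and ejects 5; 5 enters row 2 and ejects 3; 3 enters row 1 and ejects 1. So w(4) = 1. P is now [[3], [5], [7]].
Step i=3: Q has 3 at row 3, column 1; remove 7 from row 3 of P and reverse-bump: 7 enters row 2 and ejects 5; 5 enters row 1 and ejects 3. So w(3) = 3. P is now [[5], [7]].
Step i=2: Q has 2 at row 2, column 1; remove 7 from row 2 of P and reverse-bump: 7 enters row 1 and ejects 5. So w(2) = 5. P is now [[7]].
Step i=1: Q has 1 at row 1, column 1; remove that cell from P, ejecting 7. So w(1) = 7. P is now [].

So w = 7 5 3 1 2 6 4.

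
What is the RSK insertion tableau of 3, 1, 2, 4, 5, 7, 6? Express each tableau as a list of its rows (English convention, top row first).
P = [[1, 2, 4, 5, 6], [3, 7]]

Insert 3: appended to row 1. P = [[3]].
Insert 1: 1 bumps 3 from row 1; 3 starts row 2. P = [[1], [3]].
Insert 2: appended to row 1. P = [[1, 2], [3]].
Insert 4: appended to row 1. P = [[1, 2, 4], [3]].
Insert 5: appended to row 1. P = [[1, 2, 4, 5], [3]].
Insert 7: appended to row 1. P = [[1, 2, 4, 5, 7], [3]].
Insert 6: 6 bumps 7 from row 1; 7 appends to row 2. P = [[1, 2, 4, 5, 6], [3, 7]].

So P = [[1, 2, 4, 5, 6], [3, 7]].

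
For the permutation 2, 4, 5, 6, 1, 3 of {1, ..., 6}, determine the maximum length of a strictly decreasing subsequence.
2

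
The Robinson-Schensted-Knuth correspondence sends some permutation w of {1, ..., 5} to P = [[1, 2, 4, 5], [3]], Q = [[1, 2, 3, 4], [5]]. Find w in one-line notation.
Reverse the RSK construction: for i from n down to 1, find the cell of Q containing i, remove the entry at that cell from P, and reverse-bump it up through P; the value ejected from row 1 is w(i).

Step i=5: Q has 5 at row 2, column 1; remove 3 from row 2 of P and reverse-bump: 3 enters row 1 and ejects 2. So w(5) = 2. P is now [[1, 3, 4, 5]].
Step i=4: Q has 4 at row 1, column 4; remove that cell from P, ejecting 5. So w(4) = 5. P is now [[1, 3, 4]].
Step i=3: Q has 3 at row 1, column 3; remove that cell from P, ejecting 4. So w(3) = 4. P is now [[1, 3]].
Step i=2: Q has 2 at row 1, column 2; remove that cell from P, ejecting 3. So w(2) = 3. P is now [[1]].
Step i=1: Q has 1 at row 1, column 1; remove that cell from P, ejecting 1. So w(1) = 1. P is now [].

So w = 1 3 4 5 2.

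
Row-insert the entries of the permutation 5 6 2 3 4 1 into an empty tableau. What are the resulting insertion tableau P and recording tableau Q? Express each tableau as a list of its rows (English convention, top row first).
P = [[1, 3, 4], [2, 6], [5]], Q = [[1, 2, 5], [3, 4], [6]]

Insert each entry of the permutation into P by Schensted row insertion, recording in Q the position of each new cell.

After inserting 5: P = [[5]].
After inserting 6: P = [[5, 6]].
After inserting 2: P = [[2, 6], [5]].
After inserting 3: P = [[2, 3], [5, 6]].
After inserting 4: P = [[2, 3, 4], [5, 6]].
After inserting 1: P = [[1, 3, 4], [2, 6], [5]].

So P = [[1, 3, 4], [2, 6], [5]], Q = [[1, 2, 5], [3, 4], [6]].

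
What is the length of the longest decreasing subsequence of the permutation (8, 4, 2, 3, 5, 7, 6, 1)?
4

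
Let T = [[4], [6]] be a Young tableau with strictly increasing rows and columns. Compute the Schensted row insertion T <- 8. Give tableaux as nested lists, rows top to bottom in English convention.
[[4, 8], [6]]

8 is larger than every entry of row 1, so it is appended to row 1. The new tableau is [[4, 8], [6]].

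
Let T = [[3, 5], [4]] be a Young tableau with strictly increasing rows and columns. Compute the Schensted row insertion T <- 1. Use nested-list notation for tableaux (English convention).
In row 1, 1 replaces 3 (the leftmost entry greater than 1); 3 is bumped to row 2. In row 2, 3 replaces 4 (the leftmost entry greater than 3); 4 is bumped to row 3. 4 starts a new row 3. The new tableau is [[1, 5], [3], [4]].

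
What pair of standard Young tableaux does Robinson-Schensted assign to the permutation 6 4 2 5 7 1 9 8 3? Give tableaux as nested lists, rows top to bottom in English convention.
Insert each entry of the permutation into P by Schensted row insertion, recording in Q the position of each new cell.

After inserting 6: P = [[6]].
After inserting 4: P = [[4], [6]].
After inserting 2: P = [[2], [4], [6]].
After inserting 5: P = [[2, 5], [4], [6]].
After inserting 7: P = [[2, 5, 7], [4], [6]].
After inserting 1: P = [[1, 5, 7], [2], [4], [6]].
After inserting 9: P = [[1, 5, 7, 9], [2], [4], [6]].
After inserting 8: P = [[1, 5, 7, 8], [2, 9], [4], [6]].
After inserting 3: P = [[1, 3, 7, 8], [2, 5], [4, 9], [6]].

So P = [[1, 3, 7, 8], [2, 5], [4, 9], [6]], Q = [[1, 4, 5, 7], [2, 8], [3, 9], [6]].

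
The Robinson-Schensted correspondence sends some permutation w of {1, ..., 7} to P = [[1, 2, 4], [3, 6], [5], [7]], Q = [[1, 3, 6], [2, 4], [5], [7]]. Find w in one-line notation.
5 1 7 6 3 4 2

Reverse the RSK construction: for i from n down to 1, find the cell of Q containing i, remove the entry at that cell from P, and reverse-bump it up through P; the value ejected from row 1 is w(i).

Step i=7: Q has 7 at row 4, column 1; remove 7 from row 4 of P and reverse-bump: 7 enters row 3 and ejects 5; 5 enters row 2 and ejects 3; 3 enters row 1 and ejects 2. So w(7) = 2. P is now [[1, 3, 4], [5, 6], [7]].
Step i=6: Q has 6 at row 1, column 3; remove that cell from P, ejecting 4. So w(6) = 4. P is now [[1, 3], [5, 6], [7]].
Step i=5: Q has 5 at row 3, column 1; remove 7 from row 3 of P and reverse-bump: 7 enters row 2 and ejects 6; 6 enters row 1 and ejects 3. So w(5) = 3. P is now [[1, 6], [5, 7]].
Step i=4: Q has 4 at row 2, column 2; remove 7 from row 2 of P and reverse-bump: 7 enters row 1 and ejects 6. So w(4) = 6. P is now [[1, 7], [5]].
Step i=3: Q has 3 at row 1, column 2; remove that cell from P, ejecting 7. So w(3) = 7. P is now [[1], [5]].
Step i=2: Q has 2 at row 2, column 1; remove 5 from row 2 of P and reverse-bump: 5 enters row 1 and ejects 1. So w(2) = 1. P is now [[5]].
Step i=1: Q has 1 at row 1, column 1; remove that cell from P, ejecting 5. So w(1) = 5. P is now [].

So w = 5 1 7 6 3 4 2.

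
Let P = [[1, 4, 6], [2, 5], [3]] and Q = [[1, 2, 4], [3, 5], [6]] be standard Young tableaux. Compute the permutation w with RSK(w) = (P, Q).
3 5 2 6 4 1

Reverse the RSK construction: for i from n down to 1, find the cell of Q containing i, remove the entry at that cell from P, and reverse-bump it up through P; the value ejected from row 1 is w(i).

Step i=6: Q has 6 at row 3, column 1; remove 3 from row 3 of P and reverse-bump: 3 enters row 2 and ejects 2; 2 enters row 1 and ejects 1. So w(6) = 1. P is now [[2, 4, 6], [3, 5]].
Step i=5: Q has 5 at row 2, column 2; remove 5 from row 2 of P and reverse-bump: 5 enters row 1 and ejects 4. So w(5) = 4. P is now [[2, 5, 6], [3]].
Step i=4: Q has 4 at row 1, column 3; remove that cell from P, ejecting 6. So w(4) = 6. P is now [[2, 5], [3]].
Step i=3: Q has 3 at row 2, column 1; remove 3 from row 2 of P and reverse-bump: 3 enters row 1 and ejects 2. So w(3) = 2. P is now [[3, 5]].
Step i=2: Q has 2 at row 1, column 2; remove that cell from P, ejecting 5. So w(2) = 5. P is now [[3]].
Step i=1: Q has 1 at row 1, column 1; remove that cell from P, ejecting 3. So w(1) = 3. P is now [].

So w = 3 5 2 6 4 1.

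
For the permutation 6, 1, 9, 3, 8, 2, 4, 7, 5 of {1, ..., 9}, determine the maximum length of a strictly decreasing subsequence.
4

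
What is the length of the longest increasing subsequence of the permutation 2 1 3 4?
3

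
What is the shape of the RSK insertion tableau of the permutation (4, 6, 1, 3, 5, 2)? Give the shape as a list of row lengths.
[3, 2, 1]

Row-insert each entry into an empty tableau.

After inserting 4: P = [[4]].
After inserting 6: P = [[4, 6]].
After inserting 1: P = [[1, 6], [4]].
After inserting 3: P = [[1, 3], [4, 6]].
After inserting 5: P = [[1, 3, 5], [4, 6]].
After inserting 2: P = [[1, 2, 5], [3, 6], [4]].

The final insertion tableau P = [[1, 2, 5], [3, 6], [4]] has shape [3, 2, 1].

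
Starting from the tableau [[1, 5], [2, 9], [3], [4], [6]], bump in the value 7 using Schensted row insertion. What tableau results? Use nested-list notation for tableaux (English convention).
[[1, 5, 7], [2, 9], [3], [4], [6]]

7 is larger than every entry of row 1, so it is appended to row 1. The new tableau is [[1, 5, 7], [2, 9], [3], [4], [6]].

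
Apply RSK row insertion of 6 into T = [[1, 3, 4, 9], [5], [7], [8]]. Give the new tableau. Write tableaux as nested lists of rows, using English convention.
In row 1, 6 replaces 9 (the leftmost entry greater than 6); 9 is bumped to row 2. 9 is appended to row 2. The new tableau is [[1, 3, 4, 6], [5, 9], [7], [8]].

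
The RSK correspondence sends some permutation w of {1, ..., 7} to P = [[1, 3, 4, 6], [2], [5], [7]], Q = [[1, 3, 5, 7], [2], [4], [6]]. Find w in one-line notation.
Reverse the RSK construction: for i from n down to 1, find the cell of Q containing i, remove the entry at that cell from P, and reverse-bump it up through P; the value ejected from row 1 is w(i).

Step i=7: Q has 7 at row 1, column 4; remove that cell from P, ejecting 6. So w(7) = 6. P is now [[1, 3, 4], [2], [5], [7]].
Step i=6: Q has 6 at row 4, column 1; remove 7 from row 4 of P and reverse-bump: 7 enters row 3 and ejects 5; 5 enters row 2 and ejects 2; 2 enters row 1 and ejects 1. So w(6) = 1. P is now [[2, 3, 4], [5], [7]].
Step i=5: Q has 5 at row 1, column 3; remove that cell from P, ejecting 4. So w(5) = 4. P is now [[2, 3], [5], [7]].
Step i=4: Q has 4 at row 3, column 1; remove 7 from row 3 of P and reverse-bump: 7 enters row 2 and ejects 5; 5 enters row 1 and ejects 3. So w(4) = 3. P is now [[2, 5], [7]].
Step i=3: Q has 3 at row 1, column 2; remove that cell from P, ejecting 5. So w(3) = 5. P is now [[2], [7]].
Step i=2: Q has 2 at row 2, column 1; remove 7 from row 2 of P and reverse-bump: 7 enters row 1 and ejects 2. So w(2) = 2. P is now [[7]].
Step i=1: Q has 1 at row 1, column 1; remove that cell from P, ejecting 7. So w(1) = 7. P is now [].

So w = 7 2 5 3 4 1 6.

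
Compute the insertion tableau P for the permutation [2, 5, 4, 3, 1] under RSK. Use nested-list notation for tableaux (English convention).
P = [[1, 3], [2], [4], [5]]

After inserting 2: P = [[2]].
After inserting 5: P = [[2, 5]].
After inserting 4: P = [[2, 4], [5]].
After inserting 3: P = [[2, 3], [4], [5]].
After inserting 1: P = [[1, 3], [2], [4], [5]].

So P = [[1, 3], [2], [4], [5]].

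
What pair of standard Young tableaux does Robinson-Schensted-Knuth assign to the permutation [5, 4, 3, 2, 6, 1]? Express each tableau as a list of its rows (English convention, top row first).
P = [[1, 6], [2], [3], [4], [5]], Q = [[1, 5], [2], [3], [4], [6]]

Insert each entry of the permutation into P by Schensted row insertion, recording in Q the position of each new cell.

Insert 5: appended to row 1. P = [[5]].
Insert 4: 4 bumps 5 from row 1; 5 starts row 2. P = [[4], [5]].
Insert 3: 3 bumps 4 from row 1; 4 bumps 5 from row 2; 5 starts row 3. P = [[3], [4], [5]].
Insert 2: 2 bumps 3 from row 1; 3 bumps 4 from row 2; 4 bumps 5 from row 3; 5 starts row 4. P = [[2], [3], [4], [5]].
Insert 6: appended to row 1. P = [[2, 6], [3], [4], [5]].
Insert 1: 1 bumps 2 from row 1; 2 bumps 3 from row 2; 3 bumps 4 from row 3; 4 bumps 5 from row 4; 5 starts row 5. P = [[1, 6], [2], [3], [4], [5]].

So P = [[1, 6], [2], [3], [4], [5]], Q = [[1, 5], [2], [3], [4], [6]].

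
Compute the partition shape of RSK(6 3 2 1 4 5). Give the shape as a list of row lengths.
[3, 1, 1, 1]

Row-insert each entry into an empty tableau.

After inserting 6: P = [[6]].
After inserting 3: P = [[3], [6]].
After inserting 2: P = [[2], [3], [6]].
After inserting 1: P = [[1], [2], [3], [6]].
After inserting 4: P = [[1, 4], [2], [3], [6]].
After inserting 5: P = [[1, 4, 5], [2], [3], [6]].

The final insertion tableau P = [[1, 4, 5], [2], [3], [6]] has shape [3, 1, 1, 1].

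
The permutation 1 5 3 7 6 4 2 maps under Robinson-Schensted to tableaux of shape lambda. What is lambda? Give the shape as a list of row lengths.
[3, 2, 1, 1]

Row-insert each entry into an empty tableau.

After inserting 1: P = [[1]].
After inserting 5: P = [[1, 5]].
After inserting 3: P = [[1, 3], [5]].
After inserting 7: P = [[1, 3, 7], [5]].
After inserting 6: P = [[1, 3, 6], [5, 7]].
After inserting 4: P = [[1, 3, 4], [5, 6], [7]].
After inserting 2: P = [[1, 2, 4], [3, 6], [5], [7]].

The final insertion tableau P = [[1, 2, 4], [3, 6], [5], [7]] has shape [3, 2, 1, 1].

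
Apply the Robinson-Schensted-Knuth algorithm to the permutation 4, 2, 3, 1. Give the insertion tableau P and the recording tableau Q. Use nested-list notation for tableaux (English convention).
Insert each entry of the permutation into P by Schensted row insertion, recording in Q the position of each new cell.

Insert 4: appended to row 1. P = [[4]].
Insert 2: 2 bumps 4 from row 1; 4 starts row 2. P = [[2], [4]].
Insert 3: appended to row 1. P = [[2, 3], [4]].
Insert 1: 1 bumps 2 from row 1; 2 bumps 4 from row 2; 4 starts row 3. P = [[1, 3], [2], [4]].

So P = [[1, 3], [2], [4]], Q = [[1, 3], [2], [4]].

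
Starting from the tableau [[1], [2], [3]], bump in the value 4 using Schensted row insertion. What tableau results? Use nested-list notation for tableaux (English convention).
[[1, 4], [2], [3]]

4 is larger than every entry of row 1, so it is appended to row 1. The new tableau is [[1, 4], [2], [3]].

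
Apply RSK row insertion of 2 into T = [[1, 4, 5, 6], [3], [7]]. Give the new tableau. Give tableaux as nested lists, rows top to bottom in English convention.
[[1, 2, 5, 6], [3, 4], [7]]

In row 1, 2 replaces 4 (the leftmost entry greater than 2); 4 is bumped to row 2. 4 is appended to row 2. The new tableau is [[1, 2, 5, 6], [3, 4], [7]].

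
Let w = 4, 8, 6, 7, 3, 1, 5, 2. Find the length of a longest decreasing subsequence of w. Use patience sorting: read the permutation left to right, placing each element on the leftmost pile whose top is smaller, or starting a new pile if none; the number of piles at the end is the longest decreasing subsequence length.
4: new pile. tops = [4]
8: onto pile 1 (replacing 4). tops = [8]
6: new pile. tops = [8, 6]
7: onto pile 2 (replacing 6). tops = [8, 7]
3: new pile. tops = [8, 7, 3]
1: new pile. tops = [8, 7, 3, 1]
5: onto pile 3 (replacing 3). tops = [8, 7, 5, 1]
2: onto pile 4 (replacing 1). tops = [8, 7, 5, 2]

4 piles, so the longest decreasing subsequence has length 4.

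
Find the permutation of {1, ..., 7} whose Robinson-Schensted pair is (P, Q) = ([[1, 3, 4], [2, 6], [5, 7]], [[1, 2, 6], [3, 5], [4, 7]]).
5 7 2 1 3 6 4

Reverse the RSK construction: for i from n down to 1, find the cell of Q containing i, remove the entry at that cell from P, and reverse-bump it up through P; the value ejected from row 1 is w(i).

Step i=7: Q has 7 at row 3, column 2; remove 7 from row 3 of P and reverse-bump: 7 enters row 2 and ejects 6; 6 enters row 1 and ejects 4. So w(7) = 4. P is now [[1, 3, 6], [2, 7], [5]].
Step i=6: Q has 6 at row 1, column 3; remove that cell from P, ejecting 6. So w(6) = 6. P is now [[1, 3], [2, 7], [5]].
Step i=5: Q has 5 at row 2, column 2; remove 7 from row 2 of P and reverse-bump: 7 enters row 1 and ejects 3. So w(5) = 3. P is now [[1, 7], [2], [5]].
Step i=4: Q has 4 at row 3, column 1; remove 5 from row 3 of P and reverse-bump: 5 enters row 2 and ejects 2; 2 enters row 1 and ejects 1. So w(4) = 1. P is now [[2, 7], [5]].
Step i=3: Q has 3 at row 2, column 1; remove 5 from row 2 of P and reverse-bump: 5 enters row 1 and ejects 2. So w(3) = 2. P is now [[5, 7]].
Step i=2: Q has 2 at row 1, column 2; remove that cell from P, ejecting 7. So w(2) = 7. P is now [[5]].
Step i=1: Q has 1 at row 1, column 1; remove that cell from P, ejecting 5. So w(1) = 5. P is now [].

So w = 5 7 2 1 3 6 4.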